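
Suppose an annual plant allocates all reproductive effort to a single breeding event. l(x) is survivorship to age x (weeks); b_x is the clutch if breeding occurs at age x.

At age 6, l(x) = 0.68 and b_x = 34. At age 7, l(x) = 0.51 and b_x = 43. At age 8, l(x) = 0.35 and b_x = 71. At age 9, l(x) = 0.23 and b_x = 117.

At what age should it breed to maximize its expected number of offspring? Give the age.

Expected offspring if breeding at age x = l(x) × b_x:
  age 6: 0.68 × 34 = 23.120
  age 7: 0.51 × 43 = 21.930
  age 8: 0.35 × 71 = 24.850
  age 9: 0.23 × 117 = 26.910
Maximum at age 9 (26.910).

9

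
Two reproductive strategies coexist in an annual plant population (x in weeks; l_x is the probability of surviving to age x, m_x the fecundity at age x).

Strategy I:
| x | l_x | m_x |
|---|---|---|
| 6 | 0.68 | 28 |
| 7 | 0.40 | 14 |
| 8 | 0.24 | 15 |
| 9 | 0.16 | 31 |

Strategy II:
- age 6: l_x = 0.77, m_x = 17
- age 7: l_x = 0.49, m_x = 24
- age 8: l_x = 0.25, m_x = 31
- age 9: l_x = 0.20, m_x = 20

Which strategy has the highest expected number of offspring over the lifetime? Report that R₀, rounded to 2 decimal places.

Strategy I: R₀ = 0.68×28 + 0.40×14 + 0.24×15 + 0.16×31 = 33.2000
Strategy II: R₀ = 0.77×17 + 0.49×24 + 0.25×31 + 0.20×20 = 36.6000
Highest R₀: strategy II with 36.6000.

36.60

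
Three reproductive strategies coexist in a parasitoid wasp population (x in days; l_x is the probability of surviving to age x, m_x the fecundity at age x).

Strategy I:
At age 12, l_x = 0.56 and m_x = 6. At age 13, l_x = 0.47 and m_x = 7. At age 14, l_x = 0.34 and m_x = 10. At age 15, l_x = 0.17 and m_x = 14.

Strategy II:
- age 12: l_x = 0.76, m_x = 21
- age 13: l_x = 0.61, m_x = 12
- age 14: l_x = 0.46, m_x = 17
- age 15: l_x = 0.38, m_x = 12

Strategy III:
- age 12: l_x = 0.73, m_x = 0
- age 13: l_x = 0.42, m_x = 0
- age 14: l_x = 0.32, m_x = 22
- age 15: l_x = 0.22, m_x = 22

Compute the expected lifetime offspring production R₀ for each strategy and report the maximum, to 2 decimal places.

Strategy I: R₀ = 0.56×6 + 0.47×7 + 0.34×10 + 0.17×14 = 12.4300
Strategy II: R₀ = 0.76×21 + 0.61×12 + 0.46×17 + 0.38×12 = 35.6600
Strategy III: R₀ = 0.73×0 + 0.42×0 + 0.32×22 + 0.22×22 = 11.8800
Highest R₀: strategy II with 35.6600.

35.66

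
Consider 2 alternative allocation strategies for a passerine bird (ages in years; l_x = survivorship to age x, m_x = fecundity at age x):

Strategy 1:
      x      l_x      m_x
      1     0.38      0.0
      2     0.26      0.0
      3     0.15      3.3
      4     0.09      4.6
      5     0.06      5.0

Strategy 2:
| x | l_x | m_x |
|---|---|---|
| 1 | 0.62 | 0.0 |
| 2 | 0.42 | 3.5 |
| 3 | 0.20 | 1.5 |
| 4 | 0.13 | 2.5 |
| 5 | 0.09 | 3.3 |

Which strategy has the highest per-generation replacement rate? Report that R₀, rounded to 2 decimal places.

2.39

Strategy 1: R₀ = 0.38×0.0 + 0.26×0.0 + 0.15×3.3 + 0.09×4.6 + 0.06×5.0 = 1.2090
Strategy 2: R₀ = 0.62×0.0 + 0.42×3.5 + 0.20×1.5 + 0.13×2.5 + 0.09×3.3 = 2.3920
Highest R₀: strategy 2 with 2.3920.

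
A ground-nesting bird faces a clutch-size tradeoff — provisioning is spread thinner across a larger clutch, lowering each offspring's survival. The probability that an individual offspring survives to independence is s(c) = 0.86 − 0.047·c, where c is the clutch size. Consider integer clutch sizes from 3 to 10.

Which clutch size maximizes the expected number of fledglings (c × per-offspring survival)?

9

Expected fledglings = c × s(c):
  c=3: 3 × 0.719 = 2.157
  c=4: 4 × 0.672 = 2.688
  c=5: 5 × 0.625 = 3.125
  c=6: 6 × 0.578 = 3.468
  c=7: 7 × 0.531 = 3.717
  c=8: 8 × 0.484 = 3.872
  c=9: 9 × 0.437 = 3.933
  c=10: 10 × 0.390 = 3.900
Maximum at c = 9 (3.933 fledglings).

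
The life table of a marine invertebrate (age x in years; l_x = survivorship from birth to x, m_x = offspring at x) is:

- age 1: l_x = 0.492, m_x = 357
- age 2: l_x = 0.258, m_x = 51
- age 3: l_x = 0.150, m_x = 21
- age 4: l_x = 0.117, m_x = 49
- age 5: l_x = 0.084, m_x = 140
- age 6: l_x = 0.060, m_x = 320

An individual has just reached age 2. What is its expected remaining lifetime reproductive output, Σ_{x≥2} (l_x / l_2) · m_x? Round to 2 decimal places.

l_2 = 0.258. Conditional survival from age 2 to x is l_x / l_2.
  x=2: (0.258/0.258) × 51 = 51.0000
  x=3: (0.150/0.258) × 21 = 12.2093
  x=4: (0.117/0.258) × 49 = 22.2209
  x=5: (0.084/0.258) × 140 = 45.5814
  x=6: (0.060/0.258) × 320 = 74.4186
Sum = 51.0000 + 12.2093 + 22.2209 + 45.5814 + 74.4186 = 205.4302

205.43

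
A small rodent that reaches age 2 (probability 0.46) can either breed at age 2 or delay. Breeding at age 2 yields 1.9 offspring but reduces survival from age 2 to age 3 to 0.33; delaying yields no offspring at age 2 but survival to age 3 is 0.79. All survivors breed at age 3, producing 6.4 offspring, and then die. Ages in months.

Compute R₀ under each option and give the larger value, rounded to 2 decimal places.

2.33

breed at age 2: R₀ = 0.46 × (1.9 + 0.33 × 6.4) = 0.46 × 4.0120 = 1.8455
delay to age 3: R₀ = 0.46 × (0.79 × 6.4) = 0.46 × 5.0560 = 2.3258
Higher: delay to age 3 (2.3258).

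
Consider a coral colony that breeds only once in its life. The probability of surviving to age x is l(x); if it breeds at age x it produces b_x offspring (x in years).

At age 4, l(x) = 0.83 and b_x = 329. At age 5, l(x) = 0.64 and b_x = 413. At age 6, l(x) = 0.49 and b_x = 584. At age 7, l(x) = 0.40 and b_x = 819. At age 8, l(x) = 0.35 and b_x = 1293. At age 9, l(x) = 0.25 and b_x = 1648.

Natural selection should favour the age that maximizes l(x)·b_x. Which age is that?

Expected offspring if breeding at age x = l(x) × b_x:
  age 4: 0.83 × 329 = 273.070
  age 5: 0.64 × 413 = 264.320
  age 6: 0.49 × 584 = 286.160
  age 7: 0.40 × 819 = 327.600
  age 8: 0.35 × 1293 = 452.550
  age 9: 0.25 × 1648 = 412.000
Maximum at age 8 (452.550).

8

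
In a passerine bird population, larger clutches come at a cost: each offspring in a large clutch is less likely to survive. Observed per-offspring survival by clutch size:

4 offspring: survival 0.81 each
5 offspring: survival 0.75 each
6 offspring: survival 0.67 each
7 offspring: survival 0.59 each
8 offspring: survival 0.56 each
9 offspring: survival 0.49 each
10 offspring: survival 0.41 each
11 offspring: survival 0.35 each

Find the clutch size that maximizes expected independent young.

8

Expected independent young = c × s(c):
  c=4: 4 × 0.81 = 3.240
  c=5: 5 × 0.75 = 3.750
  c=6: 6 × 0.67 = 4.020
  c=7: 7 × 0.59 = 4.130
  c=8: 8 × 0.56 = 4.480
  c=9: 9 × 0.49 = 4.410
  c=10: 10 × 0.41 = 4.100
  c=11: 11 × 0.35 = 3.850
Maximum at c = 8 (4.480 independent young).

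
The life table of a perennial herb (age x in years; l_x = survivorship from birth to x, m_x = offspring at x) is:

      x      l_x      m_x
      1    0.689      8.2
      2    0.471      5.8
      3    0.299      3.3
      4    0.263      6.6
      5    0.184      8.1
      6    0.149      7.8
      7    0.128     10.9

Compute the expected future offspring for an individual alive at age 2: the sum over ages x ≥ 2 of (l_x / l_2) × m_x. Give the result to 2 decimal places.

l_2 = 0.471. Conditional survival from age 2 to x is l_x / l_2.
  x=2: (0.471/0.471) × 5.8 = 5.8000
  x=3: (0.299/0.471) × 3.3 = 2.0949
  x=4: (0.263/0.471) × 6.6 = 3.6854
  x=5: (0.184/0.471) × 8.1 = 3.1643
  x=6: (0.149/0.471) × 7.8 = 2.4675
  x=7: (0.128/0.471) × 10.9 = 2.9622
Sum = 5.8000 + 2.0949 + 3.6854 + 3.1643 + 2.4675 + 2.9622 = 20.1743

20.17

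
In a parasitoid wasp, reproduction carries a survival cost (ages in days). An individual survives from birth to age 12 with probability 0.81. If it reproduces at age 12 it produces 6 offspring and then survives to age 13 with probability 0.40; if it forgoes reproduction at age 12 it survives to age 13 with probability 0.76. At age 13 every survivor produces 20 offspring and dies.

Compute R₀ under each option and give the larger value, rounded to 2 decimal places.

12.31

breed at age 12: R₀ = 0.81 × (6 + 0.40 × 20) = 0.81 × 14.0000 = 11.3400
delay to age 13: R₀ = 0.81 × (0.76 × 20) = 0.81 × 15.2000 = 12.3120
Higher: delay to age 13 (12.3120).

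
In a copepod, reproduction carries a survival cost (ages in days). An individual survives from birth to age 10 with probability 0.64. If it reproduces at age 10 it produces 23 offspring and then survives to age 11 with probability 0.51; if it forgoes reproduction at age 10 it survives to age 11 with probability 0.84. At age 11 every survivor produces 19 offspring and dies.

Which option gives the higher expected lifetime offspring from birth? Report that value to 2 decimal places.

20.92

breed at age 10: R₀ = 0.64 × (23 + 0.51 × 19) = 0.64 × 32.6900 = 20.9216
delay to age 11: R₀ = 0.64 × (0.84 × 19) = 0.64 × 15.9600 = 10.2144
Higher: breed at age 10 (20.9216).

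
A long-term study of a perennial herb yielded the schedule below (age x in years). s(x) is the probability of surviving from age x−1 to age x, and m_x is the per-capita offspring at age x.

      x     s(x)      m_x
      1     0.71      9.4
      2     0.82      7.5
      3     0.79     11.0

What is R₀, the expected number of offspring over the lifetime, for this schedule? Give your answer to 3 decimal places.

Survivorship from birth: l_x = s_1·s_2·…·s_x.
  l_1 = 0.71000
  l_2 = 0.58220
  l_3 = 0.45994
R₀ = Σ l_x m_x:
  age 1: 0.71000 × 9.4 = 6.6740
  age 2: 0.58220 × 7.5 = 4.3665
  age 3: 0.45994 × 11.0 = 5.0593
R₀ = 6.6740 + 4.3665 + 5.0593 = 16.0998

16.100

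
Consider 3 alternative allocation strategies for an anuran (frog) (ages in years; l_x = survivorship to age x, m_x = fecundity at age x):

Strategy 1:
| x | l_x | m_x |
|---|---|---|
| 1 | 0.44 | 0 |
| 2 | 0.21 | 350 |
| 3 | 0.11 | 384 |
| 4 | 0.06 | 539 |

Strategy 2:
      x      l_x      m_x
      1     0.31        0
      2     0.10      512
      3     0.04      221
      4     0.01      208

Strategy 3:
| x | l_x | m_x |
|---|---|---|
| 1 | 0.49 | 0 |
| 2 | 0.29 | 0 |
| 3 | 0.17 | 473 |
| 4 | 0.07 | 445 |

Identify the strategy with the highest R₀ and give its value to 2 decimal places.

Strategy 1: R₀ = 0.44×0 + 0.21×350 + 0.11×384 + 0.06×539 = 148.0800
Strategy 2: R₀ = 0.31×0 + 0.10×512 + 0.04×221 + 0.01×208 = 62.1200
Strategy 3: R₀ = 0.49×0 + 0.29×0 + 0.17×473 + 0.07×445 = 111.5600
Highest R₀: strategy 1 with 148.0800.

148.08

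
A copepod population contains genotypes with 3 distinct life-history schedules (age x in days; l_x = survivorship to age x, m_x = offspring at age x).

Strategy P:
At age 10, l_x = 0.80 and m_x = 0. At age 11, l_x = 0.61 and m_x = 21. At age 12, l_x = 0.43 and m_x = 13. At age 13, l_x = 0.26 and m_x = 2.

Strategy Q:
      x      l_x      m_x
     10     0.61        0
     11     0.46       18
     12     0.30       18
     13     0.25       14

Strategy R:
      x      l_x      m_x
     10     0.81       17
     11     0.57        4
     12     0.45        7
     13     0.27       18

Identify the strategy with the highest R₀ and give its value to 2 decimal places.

Strategy P: R₀ = 0.80×0 + 0.61×21 + 0.43×13 + 0.26×2 = 18.9200
Strategy Q: R₀ = 0.61×0 + 0.46×18 + 0.30×18 + 0.25×14 = 17.1800
Strategy R: R₀ = 0.81×17 + 0.57×4 + 0.45×7 + 0.27×18 = 24.0600
Highest R₀: strategy R with 24.0600.

24.06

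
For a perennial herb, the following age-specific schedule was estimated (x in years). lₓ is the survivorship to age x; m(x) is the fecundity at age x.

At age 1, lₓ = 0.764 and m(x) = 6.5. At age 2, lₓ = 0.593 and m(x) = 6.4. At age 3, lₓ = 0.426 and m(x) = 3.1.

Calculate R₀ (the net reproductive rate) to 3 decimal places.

10.082

R₀ = Σ lₓ m(x):
  age 1: 0.764 × 6.5 = 4.9660
  age 2: 0.593 × 6.4 = 3.7952
  age 3: 0.426 × 3.1 = 1.3206
R₀ = 4.9660 + 3.7952 + 1.3206 = 10.0818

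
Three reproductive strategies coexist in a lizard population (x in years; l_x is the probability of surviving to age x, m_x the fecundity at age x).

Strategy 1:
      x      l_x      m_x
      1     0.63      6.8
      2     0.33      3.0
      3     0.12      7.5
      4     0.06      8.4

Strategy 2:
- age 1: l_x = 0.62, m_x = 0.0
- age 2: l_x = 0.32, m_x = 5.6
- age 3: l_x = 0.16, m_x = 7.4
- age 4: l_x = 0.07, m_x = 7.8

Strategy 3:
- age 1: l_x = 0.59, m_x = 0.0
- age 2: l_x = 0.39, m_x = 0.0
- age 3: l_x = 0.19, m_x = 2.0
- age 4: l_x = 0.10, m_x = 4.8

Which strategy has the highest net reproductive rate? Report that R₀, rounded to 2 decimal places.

6.68

Strategy 1: R₀ = 0.63×6.8 + 0.33×3.0 + 0.12×7.5 + 0.06×8.4 = 6.6780
Strategy 2: R₀ = 0.62×0.0 + 0.32×5.6 + 0.16×7.4 + 0.07×7.8 = 3.5220
Strategy 3: R₀ = 0.59×0.0 + 0.39×0.0 + 0.19×2.0 + 0.10×4.8 = 0.8600
Highest R₀: strategy 1 with 6.6780.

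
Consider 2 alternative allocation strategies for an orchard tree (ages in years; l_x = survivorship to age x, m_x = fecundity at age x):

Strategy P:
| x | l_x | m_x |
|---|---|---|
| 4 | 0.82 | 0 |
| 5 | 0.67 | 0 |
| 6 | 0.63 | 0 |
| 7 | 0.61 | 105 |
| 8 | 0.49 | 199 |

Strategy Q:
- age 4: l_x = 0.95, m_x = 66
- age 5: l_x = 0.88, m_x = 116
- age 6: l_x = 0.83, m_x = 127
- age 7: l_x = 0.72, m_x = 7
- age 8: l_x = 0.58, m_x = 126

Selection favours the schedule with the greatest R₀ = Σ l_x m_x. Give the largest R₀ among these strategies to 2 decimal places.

348.31

Strategy P: R₀ = 0.82×0 + 0.67×0 + 0.63×0 + 0.61×105 + 0.49×199 = 161.5600
Strategy Q: R₀ = 0.95×66 + 0.88×116 + 0.83×127 + 0.72×7 + 0.58×126 = 348.3100
Highest R₀: strategy Q with 348.3100.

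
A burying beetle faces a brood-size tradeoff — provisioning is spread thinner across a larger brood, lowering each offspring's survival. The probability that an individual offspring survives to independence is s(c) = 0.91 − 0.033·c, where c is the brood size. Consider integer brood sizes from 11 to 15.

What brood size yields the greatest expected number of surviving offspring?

14

Expected surviving offspring = c × s(c):
  c=11: 11 × 0.547 = 6.017
  c=12: 12 × 0.514 = 6.168
  c=13: 13 × 0.481 = 6.253
  c=14: 14 × 0.448 = 6.272
  c=15: 15 × 0.415 = 6.225
Maximum at c = 14 (6.272 surviving offspring).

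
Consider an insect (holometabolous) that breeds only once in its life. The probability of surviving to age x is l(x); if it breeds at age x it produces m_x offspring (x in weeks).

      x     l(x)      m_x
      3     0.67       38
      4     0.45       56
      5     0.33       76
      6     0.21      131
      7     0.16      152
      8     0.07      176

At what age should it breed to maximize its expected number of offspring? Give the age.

6

Expected offspring if breeding at age x = l(x) × m_x:
  age 3: 0.67 × 38 = 25.460
  age 4: 0.45 × 56 = 25.200
  age 5: 0.33 × 76 = 25.080
  age 6: 0.21 × 131 = 27.510
  age 7: 0.16 × 152 = 24.320
  age 8: 0.07 × 176 = 12.320
Maximum at age 6 (27.510).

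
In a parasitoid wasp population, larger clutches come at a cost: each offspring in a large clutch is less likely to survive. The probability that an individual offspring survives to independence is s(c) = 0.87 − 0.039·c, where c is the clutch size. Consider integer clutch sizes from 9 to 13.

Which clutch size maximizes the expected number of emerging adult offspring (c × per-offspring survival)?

11

Expected emerging adult offspring = c × s(c):
  c=9: 9 × 0.519 = 4.671
  c=10: 10 × 0.480 = 4.800
  c=11: 11 × 0.441 = 4.851
  c=12: 12 × 0.402 = 4.824
  c=13: 13 × 0.363 = 4.719
Maximum at c = 11 (4.851 emerging adult offspring).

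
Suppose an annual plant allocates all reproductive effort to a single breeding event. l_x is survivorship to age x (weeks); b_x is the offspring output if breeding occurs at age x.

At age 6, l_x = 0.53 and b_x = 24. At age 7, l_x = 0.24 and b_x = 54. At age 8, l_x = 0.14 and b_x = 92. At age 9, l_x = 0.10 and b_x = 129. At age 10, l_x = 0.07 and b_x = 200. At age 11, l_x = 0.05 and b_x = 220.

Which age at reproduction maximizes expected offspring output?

Expected offspring if breeding at age x = l_x × b_x:
  age 6: 0.53 × 24 = 12.720
  age 7: 0.24 × 54 = 12.960
  age 8: 0.14 × 92 = 12.880
  age 9: 0.10 × 129 = 12.900
  age 10: 0.07 × 200 = 14.000
  age 11: 0.05 × 220 = 11.000
Maximum at age 10 (14.000).

10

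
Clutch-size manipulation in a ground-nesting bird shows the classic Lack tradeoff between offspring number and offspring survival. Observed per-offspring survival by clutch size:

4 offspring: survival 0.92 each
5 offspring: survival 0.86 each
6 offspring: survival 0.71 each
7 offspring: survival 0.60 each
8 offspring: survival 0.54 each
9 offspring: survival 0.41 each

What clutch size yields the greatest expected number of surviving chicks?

8

Expected surviving chicks = c × s(c):
  c=4: 4 × 0.92 = 3.680
  c=5: 5 × 0.86 = 4.300
  c=6: 6 × 0.71 = 4.260
  c=7: 7 × 0.60 = 4.200
  c=8: 8 × 0.54 = 4.320
  c=9: 9 × 0.41 = 3.690
Maximum at c = 8 (4.320 surviving chicks).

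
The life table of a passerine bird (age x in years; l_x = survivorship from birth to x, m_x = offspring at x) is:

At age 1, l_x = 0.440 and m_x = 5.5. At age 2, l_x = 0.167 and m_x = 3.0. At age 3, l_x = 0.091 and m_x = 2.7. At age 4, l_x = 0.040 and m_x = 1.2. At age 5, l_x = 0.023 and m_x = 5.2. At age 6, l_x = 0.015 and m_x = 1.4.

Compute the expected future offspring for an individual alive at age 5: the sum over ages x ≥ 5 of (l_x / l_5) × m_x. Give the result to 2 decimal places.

6.11

l_5 = 0.023. Conditional survival from age 5 to x is l_x / l_5.
  x=5: (0.023/0.023) × 5.2 = 5.2000
  x=6: (0.015/0.023) × 1.4 = 0.9130
Sum = 5.2000 + 0.9130 = 6.1130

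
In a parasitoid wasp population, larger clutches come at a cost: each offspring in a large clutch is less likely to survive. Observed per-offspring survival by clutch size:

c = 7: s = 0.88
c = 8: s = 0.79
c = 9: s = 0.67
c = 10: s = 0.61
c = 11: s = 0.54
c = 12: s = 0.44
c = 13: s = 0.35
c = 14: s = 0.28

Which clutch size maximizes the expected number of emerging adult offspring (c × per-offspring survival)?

Expected emerging adult offspring = c × s(c):
  c=7: 7 × 0.88 = 6.160
  c=8: 8 × 0.79 = 6.320
  c=9: 9 × 0.67 = 6.030
  c=10: 10 × 0.61 = 6.100
  c=11: 11 × 0.54 = 5.940
  c=12: 12 × 0.44 = 5.280
  c=13: 13 × 0.35 = 4.550
  c=14: 14 × 0.28 = 3.920
Maximum at c = 8 (6.320 emerging adult offspring).

8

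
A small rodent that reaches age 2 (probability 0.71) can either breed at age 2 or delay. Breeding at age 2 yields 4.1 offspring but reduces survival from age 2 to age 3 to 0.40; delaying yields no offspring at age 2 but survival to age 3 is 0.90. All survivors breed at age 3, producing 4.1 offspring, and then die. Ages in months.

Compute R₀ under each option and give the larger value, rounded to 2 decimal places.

4.08

breed at age 2: R₀ = 0.71 × (4.1 + 0.40 × 4.1) = 0.71 × 5.7400 = 4.0754
delay to age 3: R₀ = 0.71 × (0.90 × 4.1) = 0.71 × 3.6900 = 2.6199
Higher: breed at age 2 (4.0754).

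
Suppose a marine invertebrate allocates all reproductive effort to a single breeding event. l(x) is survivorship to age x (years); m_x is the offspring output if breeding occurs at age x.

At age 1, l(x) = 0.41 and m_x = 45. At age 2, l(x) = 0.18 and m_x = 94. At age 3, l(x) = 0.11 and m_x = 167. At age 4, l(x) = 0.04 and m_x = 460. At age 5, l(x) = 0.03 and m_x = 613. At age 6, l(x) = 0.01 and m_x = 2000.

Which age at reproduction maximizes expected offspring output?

6

Expected offspring if breeding at age x = l(x) × m_x:
  age 1: 0.41 × 45 = 18.450
  age 2: 0.18 × 94 = 16.920
  age 3: 0.11 × 167 = 18.370
  age 4: 0.04 × 460 = 18.400
  age 5: 0.03 × 613 = 18.390
  age 6: 0.01 × 2000 = 20.000
Maximum at age 6 (20.000).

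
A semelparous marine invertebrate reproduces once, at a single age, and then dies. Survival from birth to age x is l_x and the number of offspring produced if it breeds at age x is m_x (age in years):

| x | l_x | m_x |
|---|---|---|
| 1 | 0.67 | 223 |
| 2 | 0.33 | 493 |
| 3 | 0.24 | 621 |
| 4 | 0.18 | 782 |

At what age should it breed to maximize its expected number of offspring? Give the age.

Expected offspring if breeding at age x = l_x × m_x:
  age 1: 0.67 × 223 = 149.410
  age 2: 0.33 × 493 = 162.690
  age 3: 0.24 × 621 = 149.040
  age 4: 0.18 × 782 = 140.760
Maximum at age 2 (162.690).

2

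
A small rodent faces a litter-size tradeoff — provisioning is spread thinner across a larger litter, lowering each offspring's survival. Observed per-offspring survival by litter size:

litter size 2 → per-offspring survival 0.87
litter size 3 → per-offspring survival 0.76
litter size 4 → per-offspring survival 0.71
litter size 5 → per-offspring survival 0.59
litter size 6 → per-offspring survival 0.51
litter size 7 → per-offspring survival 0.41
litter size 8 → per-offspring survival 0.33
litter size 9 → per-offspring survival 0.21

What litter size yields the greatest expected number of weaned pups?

6

Expected weaned pups = c × s(c):
  c=2: 2 × 0.87 = 1.740
  c=3: 3 × 0.76 = 2.280
  c=4: 4 × 0.71 = 2.840
  c=5: 5 × 0.59 = 2.950
  c=6: 6 × 0.51 = 3.060
  c=7: 7 × 0.41 = 2.870
  c=8: 8 × 0.33 = 2.640
  c=9: 9 × 0.21 = 1.890
Maximum at c = 6 (3.060 weaned pups).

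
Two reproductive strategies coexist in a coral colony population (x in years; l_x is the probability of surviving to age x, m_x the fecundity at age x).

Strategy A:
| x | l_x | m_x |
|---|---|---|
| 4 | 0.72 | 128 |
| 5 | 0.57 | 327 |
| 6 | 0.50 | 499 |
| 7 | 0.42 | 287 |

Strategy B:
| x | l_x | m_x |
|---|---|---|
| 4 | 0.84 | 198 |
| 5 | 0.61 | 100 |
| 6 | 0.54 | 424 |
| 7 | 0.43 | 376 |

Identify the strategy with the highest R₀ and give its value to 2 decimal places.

648.59

Strategy A: R₀ = 0.72×128 + 0.57×327 + 0.50×499 + 0.42×287 = 648.5900
Strategy B: R₀ = 0.84×198 + 0.61×100 + 0.54×424 + 0.43×376 = 617.9600
Highest R₀: strategy A with 648.5900.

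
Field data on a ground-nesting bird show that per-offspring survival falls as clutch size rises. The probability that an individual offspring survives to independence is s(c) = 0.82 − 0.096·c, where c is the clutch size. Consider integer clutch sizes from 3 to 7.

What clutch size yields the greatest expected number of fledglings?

Expected fledglings = c × s(c):
  c=3: 3 × 0.532 = 1.596
  c=4: 4 × 0.436 = 1.744
  c=5: 5 × 0.340 = 1.700
  c=6: 6 × 0.244 = 1.464
  c=7: 7 × 0.148 = 1.036
Maximum at c = 4 (1.744 fledglings).

4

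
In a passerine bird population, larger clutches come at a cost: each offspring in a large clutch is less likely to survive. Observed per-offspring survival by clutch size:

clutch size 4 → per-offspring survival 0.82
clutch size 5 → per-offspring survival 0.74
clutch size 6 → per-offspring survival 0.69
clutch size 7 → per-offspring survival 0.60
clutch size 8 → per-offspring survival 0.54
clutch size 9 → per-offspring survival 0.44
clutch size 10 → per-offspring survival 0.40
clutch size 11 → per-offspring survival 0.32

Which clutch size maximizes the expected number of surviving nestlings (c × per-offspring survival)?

Expected surviving nestlings = c × s(c):
  c=4: 4 × 0.82 = 3.280
  c=5: 5 × 0.74 = 3.700
  c=6: 6 × 0.69 = 4.140
  c=7: 7 × 0.60 = 4.200
  c=8: 8 × 0.54 = 4.320
  c=9: 9 × 0.44 = 3.960
  c=10: 10 × 0.40 = 4.000
  c=11: 11 × 0.32 = 3.520
Maximum at c = 8 (4.320 surviving nestlings).

8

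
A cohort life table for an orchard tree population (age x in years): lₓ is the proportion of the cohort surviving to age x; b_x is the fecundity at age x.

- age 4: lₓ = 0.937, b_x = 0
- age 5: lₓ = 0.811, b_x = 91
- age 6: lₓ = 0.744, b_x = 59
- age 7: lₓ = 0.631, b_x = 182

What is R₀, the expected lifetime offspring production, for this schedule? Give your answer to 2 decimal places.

232.54

R₀ = Σ lₓ b_x:
  age 4: 0.937 × 0 = 0.0000
  age 5: 0.811 × 91 = 73.8010
  age 6: 0.744 × 59 = 43.8960
  age 7: 0.631 × 182 = 114.8420
R₀ = 0.0000 + 73.8010 + 43.8960 + 114.8420 = 232.5390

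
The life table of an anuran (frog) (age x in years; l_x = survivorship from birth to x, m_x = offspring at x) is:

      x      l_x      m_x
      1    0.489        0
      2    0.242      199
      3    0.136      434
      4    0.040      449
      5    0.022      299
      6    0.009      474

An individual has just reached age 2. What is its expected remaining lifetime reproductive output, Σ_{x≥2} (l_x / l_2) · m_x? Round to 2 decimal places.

561.93

l_2 = 0.242. Conditional survival from age 2 to x is l_x / l_2.
  x=2: (0.242/0.242) × 199 = 199.0000
  x=3: (0.136/0.242) × 434 = 243.9008
  x=4: (0.040/0.242) × 449 = 74.2149
  x=5: (0.022/0.242) × 299 = 27.1818
  x=6: (0.009/0.242) × 474 = 17.6281
Sum = 199.0000 + 243.9008 + 74.2149 + 27.1818 + 17.6281 = 561.9256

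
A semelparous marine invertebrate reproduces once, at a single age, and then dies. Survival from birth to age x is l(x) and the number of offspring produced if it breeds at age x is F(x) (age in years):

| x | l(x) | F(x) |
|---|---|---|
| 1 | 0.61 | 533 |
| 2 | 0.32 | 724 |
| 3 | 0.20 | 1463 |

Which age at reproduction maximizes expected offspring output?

1

Expected offspring if breeding at age x = l(x) × F(x):
  age 1: 0.61 × 533 = 325.130
  age 2: 0.32 × 724 = 231.680
  age 3: 0.20 × 1463 = 292.600
Maximum at age 1 (325.130).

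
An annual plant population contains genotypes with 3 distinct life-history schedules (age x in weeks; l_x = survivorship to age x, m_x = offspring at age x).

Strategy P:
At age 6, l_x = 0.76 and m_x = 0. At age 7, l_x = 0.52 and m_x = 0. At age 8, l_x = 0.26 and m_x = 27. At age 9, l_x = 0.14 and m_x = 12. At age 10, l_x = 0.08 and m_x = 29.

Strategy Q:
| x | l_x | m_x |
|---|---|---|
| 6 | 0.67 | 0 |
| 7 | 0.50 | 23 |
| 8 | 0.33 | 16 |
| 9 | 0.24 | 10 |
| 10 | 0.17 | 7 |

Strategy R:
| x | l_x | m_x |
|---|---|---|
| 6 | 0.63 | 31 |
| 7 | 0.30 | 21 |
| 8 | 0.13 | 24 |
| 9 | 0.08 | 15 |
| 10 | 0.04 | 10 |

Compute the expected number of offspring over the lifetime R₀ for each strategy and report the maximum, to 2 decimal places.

30.55

Strategy P: R₀ = 0.76×0 + 0.52×0 + 0.26×27 + 0.14×12 + 0.08×29 = 11.0200
Strategy Q: R₀ = 0.67×0 + 0.50×23 + 0.33×16 + 0.24×10 + 0.17×7 = 20.3700
Strategy R: R₀ = 0.63×31 + 0.30×21 + 0.13×24 + 0.08×15 + 0.04×10 = 30.5500
Highest R₀: strategy R with 30.5500.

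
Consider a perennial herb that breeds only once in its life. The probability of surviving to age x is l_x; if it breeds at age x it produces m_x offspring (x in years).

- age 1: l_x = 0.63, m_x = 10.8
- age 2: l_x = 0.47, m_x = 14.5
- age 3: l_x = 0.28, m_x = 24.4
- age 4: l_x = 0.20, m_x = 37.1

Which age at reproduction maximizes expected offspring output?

4

Expected offspring if breeding at age x = l_x × m_x:
  age 1: 0.63 × 10.8 = 6.804
  age 2: 0.47 × 14.5 = 6.815
  age 3: 0.28 × 24.4 = 6.832
  age 4: 0.20 × 37.1 = 7.420
Maximum at age 4 (7.420).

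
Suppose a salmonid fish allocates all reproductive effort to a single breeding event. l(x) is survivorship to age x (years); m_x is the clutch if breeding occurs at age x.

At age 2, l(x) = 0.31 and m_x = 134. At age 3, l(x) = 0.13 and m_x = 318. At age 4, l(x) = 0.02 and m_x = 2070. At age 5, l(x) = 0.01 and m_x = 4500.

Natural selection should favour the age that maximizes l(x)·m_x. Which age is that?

5

Expected offspring if breeding at age x = l(x) × m_x:
  age 2: 0.31 × 134 = 41.540
  age 3: 0.13 × 318 = 41.340
  age 4: 0.02 × 2070 = 41.400
  age 5: 0.01 × 4500 = 45.000
Maximum at age 5 (45.000).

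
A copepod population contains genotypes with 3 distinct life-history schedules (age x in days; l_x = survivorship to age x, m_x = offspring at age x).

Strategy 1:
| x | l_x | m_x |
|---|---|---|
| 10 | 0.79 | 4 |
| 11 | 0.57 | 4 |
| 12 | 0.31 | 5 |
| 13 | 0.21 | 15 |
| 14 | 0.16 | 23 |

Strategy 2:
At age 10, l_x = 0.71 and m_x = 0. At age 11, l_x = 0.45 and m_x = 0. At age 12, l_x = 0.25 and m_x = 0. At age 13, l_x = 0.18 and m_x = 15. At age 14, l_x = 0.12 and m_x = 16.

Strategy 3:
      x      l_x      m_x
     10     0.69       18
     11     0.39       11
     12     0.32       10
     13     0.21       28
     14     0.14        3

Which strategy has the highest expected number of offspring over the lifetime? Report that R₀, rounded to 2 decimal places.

Strategy 1: R₀ = 0.79×4 + 0.57×4 + 0.31×5 + 0.21×15 + 0.16×23 = 13.8200
Strategy 2: R₀ = 0.71×0 + 0.45×0 + 0.25×0 + 0.18×15 + 0.12×16 = 4.6200
Strategy 3: R₀ = 0.69×18 + 0.39×11 + 0.32×10 + 0.21×28 + 0.14×3 = 26.2100
Highest R₀: strategy 3 with 26.2100.

26.21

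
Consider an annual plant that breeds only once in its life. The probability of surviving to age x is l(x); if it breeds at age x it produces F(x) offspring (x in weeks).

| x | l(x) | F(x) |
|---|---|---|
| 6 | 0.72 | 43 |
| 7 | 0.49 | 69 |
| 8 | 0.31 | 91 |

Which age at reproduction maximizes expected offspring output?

Expected offspring if breeding at age x = l(x) × F(x):
  age 6: 0.72 × 43 = 30.960
  age 7: 0.49 × 69 = 33.810
  age 8: 0.31 × 91 = 28.210
Maximum at age 7 (33.810).

7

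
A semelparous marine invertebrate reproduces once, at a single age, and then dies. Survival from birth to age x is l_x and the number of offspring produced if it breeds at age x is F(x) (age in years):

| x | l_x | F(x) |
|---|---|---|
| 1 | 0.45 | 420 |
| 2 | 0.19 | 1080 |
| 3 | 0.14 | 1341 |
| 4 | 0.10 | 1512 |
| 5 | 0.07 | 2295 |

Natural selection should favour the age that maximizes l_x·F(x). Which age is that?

Expected offspring if breeding at age x = l_x × F(x):
  age 1: 0.45 × 420 = 189.000
  age 2: 0.19 × 1080 = 205.200
  age 3: 0.14 × 1341 = 187.740
  age 4: 0.10 × 1512 = 151.200
  age 5: 0.07 × 2295 = 160.650
Maximum at age 2 (205.200).

2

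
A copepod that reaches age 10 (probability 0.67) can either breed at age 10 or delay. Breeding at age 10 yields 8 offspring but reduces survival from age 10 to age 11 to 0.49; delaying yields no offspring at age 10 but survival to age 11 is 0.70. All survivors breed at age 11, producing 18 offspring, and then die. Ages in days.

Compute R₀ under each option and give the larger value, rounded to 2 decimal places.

breed at age 10: R₀ = 0.67 × (8 + 0.49 × 18) = 0.67 × 16.8200 = 11.2694
delay to age 11: R₀ = 0.67 × (0.70 × 18) = 0.67 × 12.6000 = 8.4420
Higher: breed at age 10 (11.2694).

11.27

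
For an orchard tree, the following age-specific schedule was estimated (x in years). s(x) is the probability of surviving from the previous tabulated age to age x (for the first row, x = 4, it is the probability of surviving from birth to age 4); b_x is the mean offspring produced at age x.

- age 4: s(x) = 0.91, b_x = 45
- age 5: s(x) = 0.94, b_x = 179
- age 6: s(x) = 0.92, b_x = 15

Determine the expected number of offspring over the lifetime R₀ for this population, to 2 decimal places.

Survivorship from birth: l_x = s_4·s_5·…·s_x.
  l_4 = 0.91000
  l_5 = 0.85540
  l_6 = 0.78697
R₀ = Σ l_x b_x:
  age 4: 0.91000 × 45 = 40.9500
  age 5: 0.85540 × 179 = 153.1166
  age 6: 0.78697 × 15 = 11.8045
R₀ = 40.9500 + 153.1166 + 11.8045 = 205.8712

205.87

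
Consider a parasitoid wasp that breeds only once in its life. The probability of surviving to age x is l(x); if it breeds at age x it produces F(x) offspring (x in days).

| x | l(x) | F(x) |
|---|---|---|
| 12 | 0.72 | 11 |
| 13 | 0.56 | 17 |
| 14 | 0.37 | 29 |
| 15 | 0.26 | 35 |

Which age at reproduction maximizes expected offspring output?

14

Expected offspring if breeding at age x = l(x) × F(x):
  age 12: 0.72 × 11 = 7.920
  age 13: 0.56 × 17 = 9.520
  age 14: 0.37 × 29 = 10.730
  age 15: 0.26 × 35 = 9.100
Maximum at age 14 (10.730).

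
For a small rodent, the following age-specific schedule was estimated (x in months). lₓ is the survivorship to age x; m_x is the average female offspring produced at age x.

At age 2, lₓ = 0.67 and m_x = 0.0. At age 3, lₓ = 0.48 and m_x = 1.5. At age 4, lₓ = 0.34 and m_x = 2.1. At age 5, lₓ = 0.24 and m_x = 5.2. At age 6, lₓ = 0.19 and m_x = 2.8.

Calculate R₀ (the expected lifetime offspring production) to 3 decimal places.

R₀ = Σ lₓ m_x:
  age 2: 0.67 × 0.0 = 0.0000
  age 3: 0.48 × 1.5 = 0.7200
  age 4: 0.34 × 2.1 = 0.7140
  age 5: 0.24 × 5.2 = 1.2480
  age 6: 0.19 × 2.8 = 0.5320
R₀ = 0.0000 + 0.7200 + 0.7140 + 1.2480 + 0.5320 = 3.2140

3.214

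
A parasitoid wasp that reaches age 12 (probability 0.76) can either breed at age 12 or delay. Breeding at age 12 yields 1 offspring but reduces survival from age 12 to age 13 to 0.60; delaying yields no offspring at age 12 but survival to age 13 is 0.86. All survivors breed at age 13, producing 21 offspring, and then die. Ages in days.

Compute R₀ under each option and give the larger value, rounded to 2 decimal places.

breed at age 12: R₀ = 0.76 × (1 + 0.60 × 21) = 0.76 × 13.6000 = 10.3360
delay to age 13: R₀ = 0.76 × (0.86 × 21) = 0.76 × 18.0600 = 13.7256
Higher: delay to age 13 (13.7256).

13.73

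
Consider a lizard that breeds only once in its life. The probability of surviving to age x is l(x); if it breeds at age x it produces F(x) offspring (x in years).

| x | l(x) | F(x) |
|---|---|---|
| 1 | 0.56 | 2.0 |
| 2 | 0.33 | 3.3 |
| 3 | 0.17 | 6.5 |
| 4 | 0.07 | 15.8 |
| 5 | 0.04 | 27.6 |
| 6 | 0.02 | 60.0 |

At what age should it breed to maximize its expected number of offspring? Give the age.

Expected offspring if breeding at age x = l(x) × F(x):
  age 1: 0.56 × 2.0 = 1.120
  age 2: 0.33 × 3.3 = 1.089
  age 3: 0.17 × 6.5 = 1.105
  age 4: 0.07 × 15.8 = 1.106
  age 5: 0.04 × 27.6 = 1.104
  age 6: 0.02 × 60.0 = 1.200
Maximum at age 6 (1.200).

6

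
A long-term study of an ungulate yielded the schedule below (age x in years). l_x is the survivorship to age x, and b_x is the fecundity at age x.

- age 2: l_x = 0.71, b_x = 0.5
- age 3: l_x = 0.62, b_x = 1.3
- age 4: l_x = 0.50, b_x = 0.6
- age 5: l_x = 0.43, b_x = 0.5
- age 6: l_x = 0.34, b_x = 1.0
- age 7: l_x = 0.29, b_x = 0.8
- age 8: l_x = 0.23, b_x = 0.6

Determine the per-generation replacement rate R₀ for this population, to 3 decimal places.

2.386

R₀ = Σ l_x b_x:
  age 2: 0.71 × 0.5 = 0.3550
  age 3: 0.62 × 1.3 = 0.8060
  age 4: 0.50 × 0.6 = 0.3000
  age 5: 0.43 × 0.5 = 0.2150
  age 6: 0.34 × 1.0 = 0.3400
  age 7: 0.29 × 0.8 = 0.2320
  age 8: 0.23 × 0.6 = 0.1380
R₀ = 0.3550 + 0.8060 + 0.3000 + 0.2150 + 0.3400 + 0.2320 + 0.1380 = 2.3860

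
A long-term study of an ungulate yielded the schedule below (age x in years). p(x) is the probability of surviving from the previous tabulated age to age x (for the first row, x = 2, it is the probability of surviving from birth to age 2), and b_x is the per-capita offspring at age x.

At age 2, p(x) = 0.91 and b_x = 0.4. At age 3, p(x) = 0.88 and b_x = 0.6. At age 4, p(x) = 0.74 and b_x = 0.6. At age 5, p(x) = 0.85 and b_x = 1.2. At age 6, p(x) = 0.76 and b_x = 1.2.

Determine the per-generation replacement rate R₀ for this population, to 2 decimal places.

2.26

Survivorship from birth: l_x = p_2·p_3·…·p_x.
  l_2 = 0.91000
  l_3 = 0.80080
  l_4 = 0.59259
  l_5 = 0.50370
  l_6 = 0.38281
R₀ = Σ l_x b_x:
  age 2: 0.91000 × 0.4 = 0.3640
  age 3: 0.80080 × 0.6 = 0.4805
  age 4: 0.59259 × 0.6 = 0.3556
  age 5: 0.50370 × 1.2 = 0.6044
  age 6: 0.38281 × 1.2 = 0.4594
R₀ = 0.3640 + 0.4805 + 0.3556 + 0.6044 + 0.4594 = 2.2638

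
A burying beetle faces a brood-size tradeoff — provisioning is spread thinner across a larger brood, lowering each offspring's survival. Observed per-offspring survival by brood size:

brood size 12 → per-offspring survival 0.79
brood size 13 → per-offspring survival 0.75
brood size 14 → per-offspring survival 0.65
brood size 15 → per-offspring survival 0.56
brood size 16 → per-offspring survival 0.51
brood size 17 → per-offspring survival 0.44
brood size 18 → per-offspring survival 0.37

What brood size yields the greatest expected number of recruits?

13

Expected recruits = c × s(c):
  c=12: 12 × 0.79 = 9.480
  c=13: 13 × 0.75 = 9.750
  c=14: 14 × 0.65 = 9.100
  c=15: 15 × 0.56 = 8.400
  c=16: 16 × 0.51 = 8.160
  c=17: 17 × 0.44 = 7.480
  c=18: 18 × 0.37 = 6.660
Maximum at c = 13 (9.750 recruits).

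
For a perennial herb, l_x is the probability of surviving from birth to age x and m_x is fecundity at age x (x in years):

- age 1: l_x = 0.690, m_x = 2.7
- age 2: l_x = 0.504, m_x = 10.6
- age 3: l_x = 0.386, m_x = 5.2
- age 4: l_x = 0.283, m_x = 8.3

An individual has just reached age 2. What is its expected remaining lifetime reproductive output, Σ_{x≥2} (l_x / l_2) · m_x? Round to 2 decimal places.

19.24

l_2 = 0.504. Conditional survival from age 2 to x is l_x / l_2.
  x=2: (0.504/0.504) × 10.6 = 10.6000
  x=3: (0.386/0.504) × 5.2 = 3.9825
  x=4: (0.283/0.504) × 8.3 = 4.6605
Sum = 10.6000 + 3.9825 + 4.6605 = 19.2431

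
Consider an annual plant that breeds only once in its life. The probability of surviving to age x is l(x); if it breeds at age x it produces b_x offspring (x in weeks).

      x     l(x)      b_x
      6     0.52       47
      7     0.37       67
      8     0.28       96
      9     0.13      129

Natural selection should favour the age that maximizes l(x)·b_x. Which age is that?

8

Expected offspring if breeding at age x = l(x) × b_x:
  age 6: 0.52 × 47 = 24.440
  age 7: 0.37 × 67 = 24.790
  age 8: 0.28 × 96 = 26.880
  age 9: 0.13 × 129 = 16.770
Maximum at age 8 (26.880).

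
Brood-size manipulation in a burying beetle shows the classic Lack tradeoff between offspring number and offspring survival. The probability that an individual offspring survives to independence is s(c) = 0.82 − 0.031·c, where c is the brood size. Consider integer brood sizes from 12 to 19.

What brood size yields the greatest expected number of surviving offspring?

13

Expected surviving offspring = c × s(c):
  c=12: 12 × 0.448 = 5.376
  c=13: 13 × 0.417 = 5.421
  c=14: 14 × 0.386 = 5.404
  c=15: 15 × 0.355 = 5.325
  c=16: 16 × 0.324 = 5.184
  c=17: 17 × 0.293 = 4.981
  c=18: 18 × 0.262 = 4.716
  c=19: 19 × 0.231 = 4.389
Maximum at c = 13 (5.421 surviving offspring).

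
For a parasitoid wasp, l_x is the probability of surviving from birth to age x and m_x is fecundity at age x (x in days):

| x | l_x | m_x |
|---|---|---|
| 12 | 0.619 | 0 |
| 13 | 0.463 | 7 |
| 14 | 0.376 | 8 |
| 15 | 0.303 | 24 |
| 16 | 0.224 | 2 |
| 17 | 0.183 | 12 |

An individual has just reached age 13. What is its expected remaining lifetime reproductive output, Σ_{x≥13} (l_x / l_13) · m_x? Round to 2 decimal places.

34.91

l_13 = 0.463. Conditional survival from age 13 to x is l_x / l_13.
  x=13: (0.463/0.463) × 7 = 7.0000
  x=14: (0.376/0.463) × 8 = 6.4968
  x=15: (0.303/0.463) × 24 = 15.7063
  x=16: (0.224/0.463) × 2 = 0.9676
  x=17: (0.183/0.463) × 12 = 4.7430
Sum = 7.0000 + 6.4968 + 15.7063 + 0.9676 + 4.7430 = 34.9136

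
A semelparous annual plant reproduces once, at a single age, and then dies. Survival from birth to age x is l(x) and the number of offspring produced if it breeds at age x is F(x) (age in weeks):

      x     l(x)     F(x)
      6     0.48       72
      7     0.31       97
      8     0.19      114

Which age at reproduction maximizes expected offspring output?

6

Expected offspring if breeding at age x = l(x) × F(x):
  age 6: 0.48 × 72 = 34.560
  age 7: 0.31 × 97 = 30.070
  age 8: 0.19 × 114 = 21.660
Maximum at age 6 (34.560).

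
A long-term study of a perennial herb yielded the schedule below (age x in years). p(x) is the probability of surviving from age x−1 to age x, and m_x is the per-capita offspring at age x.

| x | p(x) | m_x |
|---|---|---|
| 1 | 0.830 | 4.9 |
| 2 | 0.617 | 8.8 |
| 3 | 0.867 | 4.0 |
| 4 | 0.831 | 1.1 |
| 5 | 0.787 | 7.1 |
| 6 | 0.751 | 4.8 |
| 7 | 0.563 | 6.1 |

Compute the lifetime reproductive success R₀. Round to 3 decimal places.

Survivorship from birth: l_x = p_1·p_2·…·p_x.
  l_1 = 0.83000
  l_2 = 0.51211
  l_3 = 0.44400
  l_4 = 0.36896
  l_5 = 0.29037
  l_6 = 0.21807
  l_7 = 0.12277
R₀ = Σ l_x m_x:
  age 1: 0.83000 × 4.9 = 4.0670
  age 2: 0.51211 × 8.8 = 4.5066
  age 3: 0.44400 × 4.0 = 1.7760
  age 4: 0.36896 × 1.1 = 0.4059
  age 5: 0.29037 × 7.1 = 2.0616
  age 6: 0.21807 × 4.8 = 1.0467
  age 7: 0.12277 × 6.1 = 0.7489
R₀ = 4.0670 + 4.5066 + 1.7760 + 0.4059 + 2.0616 + 1.0467 + 0.7489 = 14.6127

14.613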